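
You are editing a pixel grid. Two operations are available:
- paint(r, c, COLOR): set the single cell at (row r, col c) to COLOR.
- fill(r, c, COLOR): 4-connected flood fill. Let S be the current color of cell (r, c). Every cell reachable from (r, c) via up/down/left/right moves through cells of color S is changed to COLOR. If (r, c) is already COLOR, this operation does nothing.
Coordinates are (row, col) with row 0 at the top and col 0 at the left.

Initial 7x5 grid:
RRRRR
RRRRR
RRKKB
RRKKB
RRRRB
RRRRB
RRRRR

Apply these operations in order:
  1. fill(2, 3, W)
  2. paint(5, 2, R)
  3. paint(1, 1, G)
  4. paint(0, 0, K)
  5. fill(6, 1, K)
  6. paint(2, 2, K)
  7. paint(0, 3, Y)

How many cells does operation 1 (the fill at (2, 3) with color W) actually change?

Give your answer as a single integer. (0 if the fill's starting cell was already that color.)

After op 1 fill(2,3,W) [4 cells changed]:
RRRRR
RRRRR
RRWWB
RRWWB
RRRRB
RRRRB
RRRRR

Answer: 4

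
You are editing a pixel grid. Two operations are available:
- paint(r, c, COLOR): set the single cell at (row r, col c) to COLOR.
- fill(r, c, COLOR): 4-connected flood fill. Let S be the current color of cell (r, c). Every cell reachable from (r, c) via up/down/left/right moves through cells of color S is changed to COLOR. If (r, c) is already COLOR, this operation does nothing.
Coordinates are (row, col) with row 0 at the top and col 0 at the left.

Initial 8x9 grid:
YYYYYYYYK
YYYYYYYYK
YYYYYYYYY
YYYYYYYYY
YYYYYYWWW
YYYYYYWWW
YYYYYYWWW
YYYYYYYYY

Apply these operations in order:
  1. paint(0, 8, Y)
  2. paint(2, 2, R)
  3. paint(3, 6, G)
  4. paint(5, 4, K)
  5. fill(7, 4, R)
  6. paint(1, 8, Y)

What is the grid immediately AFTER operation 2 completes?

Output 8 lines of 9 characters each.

After op 1 paint(0,8,Y):
YYYYYYYYY
YYYYYYYYK
YYYYYYYYY
YYYYYYYYY
YYYYYYWWW
YYYYYYWWW
YYYYYYWWW
YYYYYYYYY
After op 2 paint(2,2,R):
YYYYYYYYY
YYYYYYYYK
YYRYYYYYY
YYYYYYYYY
YYYYYYWWW
YYYYYYWWW
YYYYYYWWW
YYYYYYYYY

Answer: YYYYYYYYY
YYYYYYYYK
YYRYYYYYY
YYYYYYYYY
YYYYYYWWW
YYYYYYWWW
YYYYYYWWW
YYYYYYYYY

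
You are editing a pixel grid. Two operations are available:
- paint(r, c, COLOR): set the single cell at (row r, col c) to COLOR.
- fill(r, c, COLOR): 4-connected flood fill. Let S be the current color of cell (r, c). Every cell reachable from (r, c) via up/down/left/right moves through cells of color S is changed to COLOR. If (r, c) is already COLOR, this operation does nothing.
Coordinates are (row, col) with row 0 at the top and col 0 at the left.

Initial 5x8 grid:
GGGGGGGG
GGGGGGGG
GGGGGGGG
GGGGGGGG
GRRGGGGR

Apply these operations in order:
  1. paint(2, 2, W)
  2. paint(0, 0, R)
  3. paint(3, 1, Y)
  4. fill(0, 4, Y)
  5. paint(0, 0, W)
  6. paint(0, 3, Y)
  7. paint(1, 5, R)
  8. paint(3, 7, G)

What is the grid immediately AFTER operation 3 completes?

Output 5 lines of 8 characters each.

After op 1 paint(2,2,W):
GGGGGGGG
GGGGGGGG
GGWGGGGG
GGGGGGGG
GRRGGGGR
After op 2 paint(0,0,R):
RGGGGGGG
GGGGGGGG
GGWGGGGG
GGGGGGGG
GRRGGGGR
After op 3 paint(3,1,Y):
RGGGGGGG
GGGGGGGG
GGWGGGGG
GYGGGGGG
GRRGGGGR

Answer: RGGGGGGG
GGGGGGGG
GGWGGGGG
GYGGGGGG
GRRGGGGR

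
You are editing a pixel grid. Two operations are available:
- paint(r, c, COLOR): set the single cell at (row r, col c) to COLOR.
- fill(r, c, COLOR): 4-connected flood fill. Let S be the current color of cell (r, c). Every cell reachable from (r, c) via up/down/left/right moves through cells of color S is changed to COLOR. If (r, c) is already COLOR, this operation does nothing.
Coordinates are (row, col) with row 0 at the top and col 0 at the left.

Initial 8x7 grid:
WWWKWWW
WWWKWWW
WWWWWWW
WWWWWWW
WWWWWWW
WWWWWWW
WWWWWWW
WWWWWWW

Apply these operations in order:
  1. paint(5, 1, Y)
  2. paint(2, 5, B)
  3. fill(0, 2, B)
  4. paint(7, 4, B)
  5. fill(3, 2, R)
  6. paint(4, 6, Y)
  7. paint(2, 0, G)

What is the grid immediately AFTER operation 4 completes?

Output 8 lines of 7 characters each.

Answer: BBBKBBB
BBBKBBB
BBBBBBB
BBBBBBB
BBBBBBB
BYBBBBB
BBBBBBB
BBBBBBB

Derivation:
After op 1 paint(5,1,Y):
WWWKWWW
WWWKWWW
WWWWWWW
WWWWWWW
WWWWWWW
WYWWWWW
WWWWWWW
WWWWWWW
After op 2 paint(2,5,B):
WWWKWWW
WWWKWWW
WWWWWBW
WWWWWWW
WWWWWWW
WYWWWWW
WWWWWWW
WWWWWWW
After op 3 fill(0,2,B) [52 cells changed]:
BBBKBBB
BBBKBBB
BBBBBBB
BBBBBBB
BBBBBBB
BYBBBBB
BBBBBBB
BBBBBBB
After op 4 paint(7,4,B):
BBBKBBB
BBBKBBB
BBBBBBB
BBBBBBB
BBBBBBB
BYBBBBB
BBBBBBB
BBBBBBB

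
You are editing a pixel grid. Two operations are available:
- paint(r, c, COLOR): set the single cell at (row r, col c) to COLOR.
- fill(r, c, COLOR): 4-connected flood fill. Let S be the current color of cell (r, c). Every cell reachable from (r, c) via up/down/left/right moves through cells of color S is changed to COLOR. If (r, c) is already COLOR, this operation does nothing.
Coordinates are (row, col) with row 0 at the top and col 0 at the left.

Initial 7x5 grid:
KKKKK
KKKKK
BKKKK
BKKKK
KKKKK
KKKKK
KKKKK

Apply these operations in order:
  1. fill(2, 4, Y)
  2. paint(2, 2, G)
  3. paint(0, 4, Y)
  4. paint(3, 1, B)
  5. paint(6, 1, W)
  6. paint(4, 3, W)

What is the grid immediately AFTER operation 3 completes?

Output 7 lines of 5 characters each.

Answer: YYYYY
YYYYY
BYGYY
BYYYY
YYYYY
YYYYY
YYYYY

Derivation:
After op 1 fill(2,4,Y) [33 cells changed]:
YYYYY
YYYYY
BYYYY
BYYYY
YYYYY
YYYYY
YYYYY
After op 2 paint(2,2,G):
YYYYY
YYYYY
BYGYY
BYYYY
YYYYY
YYYYY
YYYYY
After op 3 paint(0,4,Y):
YYYYY
YYYYY
BYGYY
BYYYY
YYYYY
YYYYY
YYYYY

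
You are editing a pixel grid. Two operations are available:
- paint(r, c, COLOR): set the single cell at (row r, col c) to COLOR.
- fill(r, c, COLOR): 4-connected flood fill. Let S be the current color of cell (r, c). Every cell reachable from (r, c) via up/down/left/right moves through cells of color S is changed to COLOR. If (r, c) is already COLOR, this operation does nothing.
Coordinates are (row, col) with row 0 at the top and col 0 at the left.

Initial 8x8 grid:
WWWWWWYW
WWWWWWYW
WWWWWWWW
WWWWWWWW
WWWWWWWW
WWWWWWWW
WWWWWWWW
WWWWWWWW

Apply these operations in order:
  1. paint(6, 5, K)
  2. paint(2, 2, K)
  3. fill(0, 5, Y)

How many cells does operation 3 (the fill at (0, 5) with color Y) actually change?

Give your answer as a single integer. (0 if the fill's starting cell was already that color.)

After op 1 paint(6,5,K):
WWWWWWYW
WWWWWWYW
WWWWWWWW
WWWWWWWW
WWWWWWWW
WWWWWWWW
WWWWWKWW
WWWWWWWW
After op 2 paint(2,2,K):
WWWWWWYW
WWWWWWYW
WWKWWWWW
WWWWWWWW
WWWWWWWW
WWWWWWWW
WWWWWKWW
WWWWWWWW
After op 3 fill(0,5,Y) [60 cells changed]:
YYYYYYYY
YYYYYYYY
YYKYYYYY
YYYYYYYY
YYYYYYYY
YYYYYYYY
YYYYYKYY
YYYYYYYY

Answer: 60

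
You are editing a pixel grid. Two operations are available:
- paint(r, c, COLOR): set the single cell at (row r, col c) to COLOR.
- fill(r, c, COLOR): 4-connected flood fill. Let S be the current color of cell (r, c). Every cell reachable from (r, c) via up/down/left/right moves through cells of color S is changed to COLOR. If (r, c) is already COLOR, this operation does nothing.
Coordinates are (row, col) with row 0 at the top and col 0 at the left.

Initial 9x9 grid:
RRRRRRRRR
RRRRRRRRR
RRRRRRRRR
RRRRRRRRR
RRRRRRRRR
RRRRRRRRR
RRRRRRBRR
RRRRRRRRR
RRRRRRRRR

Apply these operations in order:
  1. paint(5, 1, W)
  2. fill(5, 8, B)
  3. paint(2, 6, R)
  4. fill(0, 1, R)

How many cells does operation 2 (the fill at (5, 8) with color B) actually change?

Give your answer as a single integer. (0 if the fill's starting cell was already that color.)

Answer: 79

Derivation:
After op 1 paint(5,1,W):
RRRRRRRRR
RRRRRRRRR
RRRRRRRRR
RRRRRRRRR
RRRRRRRRR
RWRRRRRRR
RRRRRRBRR
RRRRRRRRR
RRRRRRRRR
After op 2 fill(5,8,B) [79 cells changed]:
BBBBBBBBB
BBBBBBBBB
BBBBBBBBB
BBBBBBBBB
BBBBBBBBB
BWBBBBBBB
BBBBBBBBB
BBBBBBBBB
BBBBBBBBB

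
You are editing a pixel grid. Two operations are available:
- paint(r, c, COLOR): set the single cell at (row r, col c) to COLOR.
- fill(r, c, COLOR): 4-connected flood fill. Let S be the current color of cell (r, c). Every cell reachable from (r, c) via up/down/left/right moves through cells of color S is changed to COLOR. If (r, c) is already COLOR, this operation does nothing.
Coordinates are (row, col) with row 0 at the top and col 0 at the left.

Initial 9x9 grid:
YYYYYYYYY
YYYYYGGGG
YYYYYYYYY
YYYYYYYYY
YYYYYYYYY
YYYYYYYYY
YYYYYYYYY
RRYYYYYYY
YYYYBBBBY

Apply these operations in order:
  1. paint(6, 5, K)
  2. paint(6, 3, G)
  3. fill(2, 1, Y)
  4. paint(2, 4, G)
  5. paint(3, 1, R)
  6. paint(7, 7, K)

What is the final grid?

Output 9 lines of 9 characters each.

After op 1 paint(6,5,K):
YYYYYYYYY
YYYYYGGGG
YYYYYYYYY
YYYYYYYYY
YYYYYYYYY
YYYYYYYYY
YYYYYKYYY
RRYYYYYYY
YYYYBBBBY
After op 2 paint(6,3,G):
YYYYYYYYY
YYYYYGGGG
YYYYYYYYY
YYYYYYYYY
YYYYYYYYY
YYYYYYYYY
YYYGYKYYY
RRYYYYYYY
YYYYBBBBY
After op 3 fill(2,1,Y) [0 cells changed]:
YYYYYYYYY
YYYYYGGGG
YYYYYYYYY
YYYYYYYYY
YYYYYYYYY
YYYYYYYYY
YYYGYKYYY
RRYYYYYYY
YYYYBBBBY
After op 4 paint(2,4,G):
YYYYYYYYY
YYYYYGGGG
YYYYGYYYY
YYYYYYYYY
YYYYYYYYY
YYYYYYYYY
YYYGYKYYY
RRYYYYYYY
YYYYBBBBY
After op 5 paint(3,1,R):
YYYYYYYYY
YYYYYGGGG
YYYYGYYYY
YRYYYYYYY
YYYYYYYYY
YYYYYYYYY
YYYGYKYYY
RRYYYYYYY
YYYYBBBBY
After op 6 paint(7,7,K):
YYYYYYYYY
YYYYYGGGG
YYYYGYYYY
YRYYYYYYY
YYYYYYYYY
YYYYYYYYY
YYYGYKYYY
RRYYYYYKY
YYYYBBBBY

Answer: YYYYYYYYY
YYYYYGGGG
YYYYGYYYY
YRYYYYYYY
YYYYYYYYY
YYYYYYYYY
YYYGYKYYY
RRYYYYYKY
YYYYBBBBY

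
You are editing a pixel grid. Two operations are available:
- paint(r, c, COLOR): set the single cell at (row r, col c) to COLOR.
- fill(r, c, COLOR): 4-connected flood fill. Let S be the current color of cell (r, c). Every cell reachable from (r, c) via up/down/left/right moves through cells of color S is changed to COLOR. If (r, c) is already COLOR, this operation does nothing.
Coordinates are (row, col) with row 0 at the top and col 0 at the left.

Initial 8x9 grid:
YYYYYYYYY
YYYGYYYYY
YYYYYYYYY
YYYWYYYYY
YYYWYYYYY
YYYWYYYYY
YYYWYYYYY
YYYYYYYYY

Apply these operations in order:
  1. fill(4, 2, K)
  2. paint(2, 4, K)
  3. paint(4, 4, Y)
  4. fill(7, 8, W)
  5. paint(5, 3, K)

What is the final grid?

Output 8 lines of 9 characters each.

After op 1 fill(4,2,K) [67 cells changed]:
KKKKKKKKK
KKKGKKKKK
KKKKKKKKK
KKKWKKKKK
KKKWKKKKK
KKKWKKKKK
KKKWKKKKK
KKKKKKKKK
After op 2 paint(2,4,K):
KKKKKKKKK
KKKGKKKKK
KKKKKKKKK
KKKWKKKKK
KKKWKKKKK
KKKWKKKKK
KKKWKKKKK
KKKKKKKKK
After op 3 paint(4,4,Y):
KKKKKKKKK
KKKGKKKKK
KKKKKKKKK
KKKWKKKKK
KKKWYKKKK
KKKWKKKKK
KKKWKKKKK
KKKKKKKKK
After op 4 fill(7,8,W) [66 cells changed]:
WWWWWWWWW
WWWGWWWWW
WWWWWWWWW
WWWWWWWWW
WWWWYWWWW
WWWWWWWWW
WWWWWWWWW
WWWWWWWWW
After op 5 paint(5,3,K):
WWWWWWWWW
WWWGWWWWW
WWWWWWWWW
WWWWWWWWW
WWWWYWWWW
WWWKWWWWW
WWWWWWWWW
WWWWWWWWW

Answer: WWWWWWWWW
WWWGWWWWW
WWWWWWWWW
WWWWWWWWW
WWWWYWWWW
WWWKWWWWW
WWWWWWWWW
WWWWWWWWW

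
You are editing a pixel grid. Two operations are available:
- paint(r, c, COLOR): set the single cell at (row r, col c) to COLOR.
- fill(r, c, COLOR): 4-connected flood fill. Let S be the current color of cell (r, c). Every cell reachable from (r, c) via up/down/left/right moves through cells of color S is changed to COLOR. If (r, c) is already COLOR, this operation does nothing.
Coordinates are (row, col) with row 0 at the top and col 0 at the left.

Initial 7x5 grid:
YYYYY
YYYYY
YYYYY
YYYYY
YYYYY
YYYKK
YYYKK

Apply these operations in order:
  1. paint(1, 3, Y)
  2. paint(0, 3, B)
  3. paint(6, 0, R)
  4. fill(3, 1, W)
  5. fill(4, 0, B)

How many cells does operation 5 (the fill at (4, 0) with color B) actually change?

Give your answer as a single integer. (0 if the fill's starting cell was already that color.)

Answer: 29

Derivation:
After op 1 paint(1,3,Y):
YYYYY
YYYYY
YYYYY
YYYYY
YYYYY
YYYKK
YYYKK
After op 2 paint(0,3,B):
YYYBY
YYYYY
YYYYY
YYYYY
YYYYY
YYYKK
YYYKK
After op 3 paint(6,0,R):
YYYBY
YYYYY
YYYYY
YYYYY
YYYYY
YYYKK
RYYKK
After op 4 fill(3,1,W) [29 cells changed]:
WWWBW
WWWWW
WWWWW
WWWWW
WWWWW
WWWKK
RWWKK
After op 5 fill(4,0,B) [29 cells changed]:
BBBBB
BBBBB
BBBBB
BBBBB
BBBBB
BBBKK
RBBKK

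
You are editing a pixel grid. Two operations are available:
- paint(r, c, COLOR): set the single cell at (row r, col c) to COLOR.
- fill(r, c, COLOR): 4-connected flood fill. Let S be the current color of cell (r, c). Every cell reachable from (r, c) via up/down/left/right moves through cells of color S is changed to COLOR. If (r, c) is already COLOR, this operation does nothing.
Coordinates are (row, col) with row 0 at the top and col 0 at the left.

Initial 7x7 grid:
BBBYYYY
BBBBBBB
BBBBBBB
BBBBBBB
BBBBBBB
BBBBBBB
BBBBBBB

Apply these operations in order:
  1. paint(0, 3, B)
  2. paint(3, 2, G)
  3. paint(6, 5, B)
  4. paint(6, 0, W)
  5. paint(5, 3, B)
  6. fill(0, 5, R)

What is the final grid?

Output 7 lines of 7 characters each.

Answer: BBBBRRR
BBBBBBB
BBBBBBB
BBGBBBB
BBBBBBB
BBBBBBB
WBBBBBB

Derivation:
After op 1 paint(0,3,B):
BBBBYYY
BBBBBBB
BBBBBBB
BBBBBBB
BBBBBBB
BBBBBBB
BBBBBBB
After op 2 paint(3,2,G):
BBBBYYY
BBBBBBB
BBBBBBB
BBGBBBB
BBBBBBB
BBBBBBB
BBBBBBB
After op 3 paint(6,5,B):
BBBBYYY
BBBBBBB
BBBBBBB
BBGBBBB
BBBBBBB
BBBBBBB
BBBBBBB
After op 4 paint(6,0,W):
BBBBYYY
BBBBBBB
BBBBBBB
BBGBBBB
BBBBBBB
BBBBBBB
WBBBBBB
After op 5 paint(5,3,B):
BBBBYYY
BBBBBBB
BBBBBBB
BBGBBBB
BBBBBBB
BBBBBBB
WBBBBBB
After op 6 fill(0,5,R) [3 cells changed]:
BBBBRRR
BBBBBBB
BBBBBBB
BBGBBBB
BBBBBBB
BBBBBBB
WBBBBBB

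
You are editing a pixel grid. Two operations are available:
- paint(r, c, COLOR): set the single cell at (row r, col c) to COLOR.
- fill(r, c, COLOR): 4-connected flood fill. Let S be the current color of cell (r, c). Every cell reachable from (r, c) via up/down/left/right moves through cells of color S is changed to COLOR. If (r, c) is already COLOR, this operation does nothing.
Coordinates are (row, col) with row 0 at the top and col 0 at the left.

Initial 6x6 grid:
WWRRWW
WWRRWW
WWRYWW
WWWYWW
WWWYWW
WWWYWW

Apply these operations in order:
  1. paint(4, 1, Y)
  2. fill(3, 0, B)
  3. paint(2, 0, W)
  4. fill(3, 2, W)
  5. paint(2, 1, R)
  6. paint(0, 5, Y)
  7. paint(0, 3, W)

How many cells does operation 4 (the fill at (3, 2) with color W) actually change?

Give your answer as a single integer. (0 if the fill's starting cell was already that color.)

After op 1 paint(4,1,Y):
WWRRWW
WWRRWW
WWRYWW
WWWYWW
WYWYWW
WWWYWW
After op 2 fill(3,0,B) [14 cells changed]:
BBRRWW
BBRRWW
BBRYWW
BBBYWW
BYBYWW
BBBYWW
After op 3 paint(2,0,W):
BBRRWW
BBRRWW
WBRYWW
BBBYWW
BYBYWW
BBBYWW
After op 4 fill(3,2,W) [13 cells changed]:
WWRRWW
WWRRWW
WWRYWW
WWWYWW
WYWYWW
WWWYWW

Answer: 13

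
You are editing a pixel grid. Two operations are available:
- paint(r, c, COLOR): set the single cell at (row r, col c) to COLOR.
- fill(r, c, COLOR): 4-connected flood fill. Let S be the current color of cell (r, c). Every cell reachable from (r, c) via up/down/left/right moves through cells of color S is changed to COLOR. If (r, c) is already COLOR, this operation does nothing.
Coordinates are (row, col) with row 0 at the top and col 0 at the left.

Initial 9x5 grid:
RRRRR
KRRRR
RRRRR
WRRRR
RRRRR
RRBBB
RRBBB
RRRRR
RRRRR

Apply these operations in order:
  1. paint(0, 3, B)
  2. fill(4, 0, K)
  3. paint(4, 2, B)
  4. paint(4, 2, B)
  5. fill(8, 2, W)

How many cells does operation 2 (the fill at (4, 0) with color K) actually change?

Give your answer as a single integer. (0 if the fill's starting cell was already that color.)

After op 1 paint(0,3,B):
RRRBR
KRRRR
RRRRR
WRRRR
RRRRR
RRBBB
RRBBB
RRRRR
RRRRR
After op 2 fill(4,0,K) [36 cells changed]:
KKKBK
KKKKK
KKKKK
WKKKK
KKKKK
KKBBB
KKBBB
KKKKK
KKKKK

Answer: 36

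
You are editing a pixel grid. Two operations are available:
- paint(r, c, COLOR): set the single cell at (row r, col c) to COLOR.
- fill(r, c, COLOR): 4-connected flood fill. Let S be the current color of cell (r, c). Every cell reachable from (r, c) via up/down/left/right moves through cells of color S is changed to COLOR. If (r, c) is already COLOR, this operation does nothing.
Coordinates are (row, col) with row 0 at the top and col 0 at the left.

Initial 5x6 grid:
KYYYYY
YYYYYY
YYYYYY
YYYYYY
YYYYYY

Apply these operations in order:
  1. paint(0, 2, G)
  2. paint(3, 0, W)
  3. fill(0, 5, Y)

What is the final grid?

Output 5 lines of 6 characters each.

After op 1 paint(0,2,G):
KYGYYY
YYYYYY
YYYYYY
YYYYYY
YYYYYY
After op 2 paint(3,0,W):
KYGYYY
YYYYYY
YYYYYY
WYYYYY
YYYYYY
After op 3 fill(0,5,Y) [0 cells changed]:
KYGYYY
YYYYYY
YYYYYY
WYYYYY
YYYYYY

Answer: KYGYYY
YYYYYY
YYYYYY
WYYYYY
YYYYYY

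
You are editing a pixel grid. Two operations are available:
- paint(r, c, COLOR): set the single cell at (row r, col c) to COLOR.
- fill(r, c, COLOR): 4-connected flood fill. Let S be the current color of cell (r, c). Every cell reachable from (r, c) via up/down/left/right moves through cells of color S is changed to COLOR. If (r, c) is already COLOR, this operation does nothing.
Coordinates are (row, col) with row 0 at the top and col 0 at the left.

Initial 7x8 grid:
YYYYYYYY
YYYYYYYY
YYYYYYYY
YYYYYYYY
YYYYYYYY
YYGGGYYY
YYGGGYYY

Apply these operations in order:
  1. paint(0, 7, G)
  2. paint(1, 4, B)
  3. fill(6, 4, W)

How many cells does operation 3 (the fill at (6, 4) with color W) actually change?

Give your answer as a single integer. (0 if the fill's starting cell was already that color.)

After op 1 paint(0,7,G):
YYYYYYYG
YYYYYYYY
YYYYYYYY
YYYYYYYY
YYYYYYYY
YYGGGYYY
YYGGGYYY
After op 2 paint(1,4,B):
YYYYYYYG
YYYYBYYY
YYYYYYYY
YYYYYYYY
YYYYYYYY
YYGGGYYY
YYGGGYYY
After op 3 fill(6,4,W) [6 cells changed]:
YYYYYYYG
YYYYBYYY
YYYYYYYY
YYYYYYYY
YYYYYYYY
YYWWWYYY
YYWWWYYY

Answer: 6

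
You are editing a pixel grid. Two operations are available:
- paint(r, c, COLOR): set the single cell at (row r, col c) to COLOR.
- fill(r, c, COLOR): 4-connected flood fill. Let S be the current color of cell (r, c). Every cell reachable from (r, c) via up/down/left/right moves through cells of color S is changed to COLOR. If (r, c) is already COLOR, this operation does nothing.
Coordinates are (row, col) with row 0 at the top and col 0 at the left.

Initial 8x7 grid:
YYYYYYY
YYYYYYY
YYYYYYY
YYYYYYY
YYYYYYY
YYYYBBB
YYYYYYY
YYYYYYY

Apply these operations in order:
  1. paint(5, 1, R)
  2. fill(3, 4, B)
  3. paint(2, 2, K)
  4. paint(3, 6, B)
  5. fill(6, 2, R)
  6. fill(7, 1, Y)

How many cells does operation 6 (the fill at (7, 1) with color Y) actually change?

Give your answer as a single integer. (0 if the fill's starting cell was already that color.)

Answer: 55

Derivation:
After op 1 paint(5,1,R):
YYYYYYY
YYYYYYY
YYYYYYY
YYYYYYY
YYYYYYY
YRYYBBB
YYYYYYY
YYYYYYY
After op 2 fill(3,4,B) [52 cells changed]:
BBBBBBB
BBBBBBB
BBBBBBB
BBBBBBB
BBBBBBB
BRBBBBB
BBBBBBB
BBBBBBB
After op 3 paint(2,2,K):
BBBBBBB
BBBBBBB
BBKBBBB
BBBBBBB
BBBBBBB
BRBBBBB
BBBBBBB
BBBBBBB
After op 4 paint(3,6,B):
BBBBBBB
BBBBBBB
BBKBBBB
BBBBBBB
BBBBBBB
BRBBBBB
BBBBBBB
BBBBBBB
After op 5 fill(6,2,R) [54 cells changed]:
RRRRRRR
RRRRRRR
RRKRRRR
RRRRRRR
RRRRRRR
RRRRRRR
RRRRRRR
RRRRRRR
After op 6 fill(7,1,Y) [55 cells changed]:
YYYYYYY
YYYYYYY
YYKYYYY
YYYYYYY
YYYYYYY
YYYYYYY
YYYYYYY
YYYYYYY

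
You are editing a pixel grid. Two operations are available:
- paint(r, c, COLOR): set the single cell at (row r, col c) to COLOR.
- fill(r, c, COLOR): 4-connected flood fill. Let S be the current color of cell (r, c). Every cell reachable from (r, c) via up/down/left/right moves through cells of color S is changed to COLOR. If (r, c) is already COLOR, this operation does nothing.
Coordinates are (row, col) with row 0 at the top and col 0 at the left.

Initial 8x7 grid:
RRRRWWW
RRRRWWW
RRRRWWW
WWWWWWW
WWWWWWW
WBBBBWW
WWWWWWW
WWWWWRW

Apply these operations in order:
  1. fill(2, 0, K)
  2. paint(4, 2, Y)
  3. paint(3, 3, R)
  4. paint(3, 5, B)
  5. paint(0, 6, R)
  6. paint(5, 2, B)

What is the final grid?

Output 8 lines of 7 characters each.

Answer: KKKKWWR
KKKKWWW
KKKKWWW
WWWRWBW
WWYWWWW
WBBBBWW
WWWWWWW
WWWWWRW

Derivation:
After op 1 fill(2,0,K) [12 cells changed]:
KKKKWWW
KKKKWWW
KKKKWWW
WWWWWWW
WWWWWWW
WBBBBWW
WWWWWWW
WWWWWRW
After op 2 paint(4,2,Y):
KKKKWWW
KKKKWWW
KKKKWWW
WWWWWWW
WWYWWWW
WBBBBWW
WWWWWWW
WWWWWRW
After op 3 paint(3,3,R):
KKKKWWW
KKKKWWW
KKKKWWW
WWWRWWW
WWYWWWW
WBBBBWW
WWWWWWW
WWWWWRW
After op 4 paint(3,5,B):
KKKKWWW
KKKKWWW
KKKKWWW
WWWRWBW
WWYWWWW
WBBBBWW
WWWWWWW
WWWWWRW
After op 5 paint(0,6,R):
KKKKWWR
KKKKWWW
KKKKWWW
WWWRWBW
WWYWWWW
WBBBBWW
WWWWWWW
WWWWWRW
After op 6 paint(5,2,B):
KKKKWWR
KKKKWWW
KKKKWWW
WWWRWBW
WWYWWWW
WBBBBWW
WWWWWWW
WWWWWRW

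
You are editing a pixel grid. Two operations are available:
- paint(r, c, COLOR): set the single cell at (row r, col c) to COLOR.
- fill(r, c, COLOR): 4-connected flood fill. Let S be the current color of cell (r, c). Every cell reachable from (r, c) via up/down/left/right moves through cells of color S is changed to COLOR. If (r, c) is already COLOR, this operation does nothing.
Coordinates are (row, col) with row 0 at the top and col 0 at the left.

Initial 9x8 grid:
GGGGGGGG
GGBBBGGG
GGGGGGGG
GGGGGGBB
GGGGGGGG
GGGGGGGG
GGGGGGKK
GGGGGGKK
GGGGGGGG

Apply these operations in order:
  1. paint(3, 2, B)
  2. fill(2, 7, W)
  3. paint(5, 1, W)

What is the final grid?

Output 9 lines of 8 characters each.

Answer: WWWWWWWW
WWBBBWWW
WWWWWWWW
WWBWWWBB
WWWWWWWW
WWWWWWWW
WWWWWWKK
WWWWWWKK
WWWWWWWW

Derivation:
After op 1 paint(3,2,B):
GGGGGGGG
GGBBBGGG
GGGGGGGG
GGBGGGBB
GGGGGGGG
GGGGGGGG
GGGGGGKK
GGGGGGKK
GGGGGGGG
After op 2 fill(2,7,W) [62 cells changed]:
WWWWWWWW
WWBBBWWW
WWWWWWWW
WWBWWWBB
WWWWWWWW
WWWWWWWW
WWWWWWKK
WWWWWWKK
WWWWWWWW
After op 3 paint(5,1,W):
WWWWWWWW
WWBBBWWW
WWWWWWWW
WWBWWWBB
WWWWWWWW
WWWWWWWW
WWWWWWKK
WWWWWWKK
WWWWWWWW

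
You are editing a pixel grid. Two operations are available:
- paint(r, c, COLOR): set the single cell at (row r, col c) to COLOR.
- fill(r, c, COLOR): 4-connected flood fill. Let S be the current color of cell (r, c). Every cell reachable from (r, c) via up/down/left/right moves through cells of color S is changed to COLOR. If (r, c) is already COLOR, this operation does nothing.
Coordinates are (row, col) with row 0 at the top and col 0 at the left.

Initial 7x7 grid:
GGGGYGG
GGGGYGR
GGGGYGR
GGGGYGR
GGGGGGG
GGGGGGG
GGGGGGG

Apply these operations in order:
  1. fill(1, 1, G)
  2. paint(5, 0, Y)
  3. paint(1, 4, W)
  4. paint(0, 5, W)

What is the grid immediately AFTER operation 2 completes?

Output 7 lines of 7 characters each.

Answer: GGGGYGG
GGGGYGR
GGGGYGR
GGGGYGR
GGGGGGG
YGGGGGG
GGGGGGG

Derivation:
After op 1 fill(1,1,G) [0 cells changed]:
GGGGYGG
GGGGYGR
GGGGYGR
GGGGYGR
GGGGGGG
GGGGGGG
GGGGGGG
After op 2 paint(5,0,Y):
GGGGYGG
GGGGYGR
GGGGYGR
GGGGYGR
GGGGGGG
YGGGGGG
GGGGGGG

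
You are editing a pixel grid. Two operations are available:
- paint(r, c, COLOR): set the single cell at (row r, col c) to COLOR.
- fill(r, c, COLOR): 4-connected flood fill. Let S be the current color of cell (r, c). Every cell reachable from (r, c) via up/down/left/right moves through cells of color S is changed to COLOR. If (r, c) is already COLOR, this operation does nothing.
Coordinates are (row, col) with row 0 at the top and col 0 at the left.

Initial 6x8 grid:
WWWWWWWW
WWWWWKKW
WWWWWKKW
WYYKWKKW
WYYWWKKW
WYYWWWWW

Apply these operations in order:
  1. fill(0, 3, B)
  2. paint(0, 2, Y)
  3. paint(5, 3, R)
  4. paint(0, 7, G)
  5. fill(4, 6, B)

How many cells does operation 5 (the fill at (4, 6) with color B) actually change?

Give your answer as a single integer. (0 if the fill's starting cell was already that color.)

After op 1 fill(0,3,B) [33 cells changed]:
BBBBBBBB
BBBBBKKB
BBBBBKKB
BYYKBKKB
BYYBBKKB
BYYBBBBB
After op 2 paint(0,2,Y):
BBYBBBBB
BBBBBKKB
BBBBBKKB
BYYKBKKB
BYYBBKKB
BYYBBBBB
After op 3 paint(5,3,R):
BBYBBBBB
BBBBBKKB
BBBBBKKB
BYYKBKKB
BYYBBKKB
BYYRBBBB
After op 4 paint(0,7,G):
BBYBBBBG
BBBBBKKB
BBBBBKKB
BYYKBKKB
BYYBBKKB
BYYRBBBB
After op 5 fill(4,6,B) [8 cells changed]:
BBYBBBBG
BBBBBBBB
BBBBBBBB
BYYKBBBB
BYYBBBBB
BYYRBBBB

Answer: 8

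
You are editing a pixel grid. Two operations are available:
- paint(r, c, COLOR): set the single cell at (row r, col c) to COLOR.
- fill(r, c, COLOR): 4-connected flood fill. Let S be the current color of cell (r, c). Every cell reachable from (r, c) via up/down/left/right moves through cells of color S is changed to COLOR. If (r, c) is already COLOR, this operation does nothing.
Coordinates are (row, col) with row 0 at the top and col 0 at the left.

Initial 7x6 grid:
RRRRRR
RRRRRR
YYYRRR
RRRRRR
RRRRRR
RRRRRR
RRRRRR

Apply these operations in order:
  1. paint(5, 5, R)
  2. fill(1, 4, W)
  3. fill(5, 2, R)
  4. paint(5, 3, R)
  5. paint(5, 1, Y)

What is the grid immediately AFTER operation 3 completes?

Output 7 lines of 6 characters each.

After op 1 paint(5,5,R):
RRRRRR
RRRRRR
YYYRRR
RRRRRR
RRRRRR
RRRRRR
RRRRRR
After op 2 fill(1,4,W) [39 cells changed]:
WWWWWW
WWWWWW
YYYWWW
WWWWWW
WWWWWW
WWWWWW
WWWWWW
After op 3 fill(5,2,R) [39 cells changed]:
RRRRRR
RRRRRR
YYYRRR
RRRRRR
RRRRRR
RRRRRR
RRRRRR

Answer: RRRRRR
RRRRRR
YYYRRR
RRRRRR
RRRRRR
RRRRRR
RRRRRR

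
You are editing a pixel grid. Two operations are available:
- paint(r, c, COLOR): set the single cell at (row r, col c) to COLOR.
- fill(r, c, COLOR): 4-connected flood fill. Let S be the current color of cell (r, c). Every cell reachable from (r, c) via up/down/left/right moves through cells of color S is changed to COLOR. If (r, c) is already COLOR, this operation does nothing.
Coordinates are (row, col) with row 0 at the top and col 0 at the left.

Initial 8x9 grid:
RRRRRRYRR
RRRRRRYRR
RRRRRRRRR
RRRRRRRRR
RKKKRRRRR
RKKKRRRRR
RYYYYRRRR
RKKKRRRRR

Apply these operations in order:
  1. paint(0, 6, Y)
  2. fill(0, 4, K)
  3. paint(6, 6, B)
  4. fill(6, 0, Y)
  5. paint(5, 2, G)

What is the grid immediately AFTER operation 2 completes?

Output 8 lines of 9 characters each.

After op 1 paint(0,6,Y):
RRRRRRYRR
RRRRRRYRR
RRRRRRRRR
RRRRRRRRR
RKKKRRRRR
RKKKRRRRR
RYYYYRRRR
RKKKRRRRR
After op 2 fill(0,4,K) [57 cells changed]:
KKKKKKYKK
KKKKKKYKK
KKKKKKKKK
KKKKKKKKK
KKKKKKKKK
KKKKKKKKK
KYYYYKKKK
KKKKKKKKK

Answer: KKKKKKYKK
KKKKKKYKK
KKKKKKKKK
KKKKKKKKK
KKKKKKKKK
KKKKKKKKK
KYYYYKKKK
KKKKKKKKK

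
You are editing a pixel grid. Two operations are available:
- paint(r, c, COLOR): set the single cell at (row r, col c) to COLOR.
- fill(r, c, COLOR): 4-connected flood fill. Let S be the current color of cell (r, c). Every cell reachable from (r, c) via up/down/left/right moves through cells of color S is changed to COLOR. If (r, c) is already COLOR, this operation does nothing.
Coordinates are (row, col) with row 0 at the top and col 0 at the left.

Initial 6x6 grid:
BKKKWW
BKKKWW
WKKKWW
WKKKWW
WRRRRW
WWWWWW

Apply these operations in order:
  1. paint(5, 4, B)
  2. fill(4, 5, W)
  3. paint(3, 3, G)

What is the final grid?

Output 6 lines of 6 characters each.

Answer: BKKKWW
BKKKWW
WKKKWW
WKKGWW
WRRRRW
WWWWBW

Derivation:
After op 1 paint(5,4,B):
BKKKWW
BKKKWW
WKKKWW
WKKKWW
WRRRRW
WWWWBW
After op 2 fill(4,5,W) [0 cells changed]:
BKKKWW
BKKKWW
WKKKWW
WKKKWW
WRRRRW
WWWWBW
After op 3 paint(3,3,G):
BKKKWW
BKKKWW
WKKKWW
WKKGWW
WRRRRW
WWWWBW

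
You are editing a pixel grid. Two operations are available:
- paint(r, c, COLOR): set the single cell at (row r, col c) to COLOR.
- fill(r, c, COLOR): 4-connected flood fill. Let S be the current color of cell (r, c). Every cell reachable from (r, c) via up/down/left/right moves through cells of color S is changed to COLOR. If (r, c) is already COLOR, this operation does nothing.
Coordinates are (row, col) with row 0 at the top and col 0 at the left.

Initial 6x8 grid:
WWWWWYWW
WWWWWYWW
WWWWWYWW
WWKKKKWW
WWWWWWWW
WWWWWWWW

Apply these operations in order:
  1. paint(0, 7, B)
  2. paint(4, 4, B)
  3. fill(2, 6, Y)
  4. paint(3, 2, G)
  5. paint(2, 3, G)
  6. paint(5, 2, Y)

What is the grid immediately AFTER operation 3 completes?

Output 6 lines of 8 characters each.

After op 1 paint(0,7,B):
WWWWWYWB
WWWWWYWW
WWWWWYWW
WWKKKKWW
WWWWWWWW
WWWWWWWW
After op 2 paint(4,4,B):
WWWWWYWB
WWWWWYWW
WWWWWYWW
WWKKKKWW
WWWWBWWW
WWWWWWWW
After op 3 fill(2,6,Y) [39 cells changed]:
YYYYYYYB
YYYYYYYY
YYYYYYYY
YYKKKKYY
YYYYBYYY
YYYYYYYY

Answer: YYYYYYYB
YYYYYYYY
YYYYYYYY
YYKKKKYY
YYYYBYYY
YYYYYYYY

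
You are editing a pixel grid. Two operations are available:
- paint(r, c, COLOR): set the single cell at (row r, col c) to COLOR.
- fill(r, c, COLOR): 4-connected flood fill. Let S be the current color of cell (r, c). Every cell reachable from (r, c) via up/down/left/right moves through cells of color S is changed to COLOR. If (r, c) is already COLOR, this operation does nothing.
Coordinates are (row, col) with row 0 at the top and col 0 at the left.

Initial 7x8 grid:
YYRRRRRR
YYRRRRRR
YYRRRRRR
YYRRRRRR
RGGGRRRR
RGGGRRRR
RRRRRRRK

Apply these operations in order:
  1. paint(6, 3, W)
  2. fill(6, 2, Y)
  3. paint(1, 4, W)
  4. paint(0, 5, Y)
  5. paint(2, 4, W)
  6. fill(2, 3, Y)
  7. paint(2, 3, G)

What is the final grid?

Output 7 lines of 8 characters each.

After op 1 paint(6,3,W):
YYRRRRRR
YYRRRRRR
YYRRRRRR
YYRRRRRR
RGGGRRRR
RGGGRRRR
RRRWRRRK
After op 2 fill(6,2,Y) [5 cells changed]:
YYRRRRRR
YYRRRRRR
YYRRRRRR
YYRRRRRR
YGGGRRRR
YGGGRRRR
YYYWRRRK
After op 3 paint(1,4,W):
YYRRRRRR
YYRRWRRR
YYRRRRRR
YYRRRRRR
YGGGRRRR
YGGGRRRR
YYYWRRRK
After op 4 paint(0,5,Y):
YYRRRYRR
YYRRWRRR
YYRRRRRR
YYRRRRRR
YGGGRRRR
YGGGRRRR
YYYWRRRK
After op 5 paint(2,4,W):
YYRRRYRR
YYRRWRRR
YYRRWRRR
YYRRRRRR
YGGGRRRR
YGGGRRRR
YYYWRRRK
After op 6 fill(2,3,Y) [32 cells changed]:
YYYYYYYY
YYYYWYYY
YYYYWYYY
YYYYYYYY
YGGGYYYY
YGGGYYYY
YYYWYYYK
After op 7 paint(2,3,G):
YYYYYYYY
YYYYWYYY
YYYGWYYY
YYYYYYYY
YGGGYYYY
YGGGYYYY
YYYWYYYK

Answer: YYYYYYYY
YYYYWYYY
YYYGWYYY
YYYYYYYY
YGGGYYYY
YGGGYYYY
YYYWYYYK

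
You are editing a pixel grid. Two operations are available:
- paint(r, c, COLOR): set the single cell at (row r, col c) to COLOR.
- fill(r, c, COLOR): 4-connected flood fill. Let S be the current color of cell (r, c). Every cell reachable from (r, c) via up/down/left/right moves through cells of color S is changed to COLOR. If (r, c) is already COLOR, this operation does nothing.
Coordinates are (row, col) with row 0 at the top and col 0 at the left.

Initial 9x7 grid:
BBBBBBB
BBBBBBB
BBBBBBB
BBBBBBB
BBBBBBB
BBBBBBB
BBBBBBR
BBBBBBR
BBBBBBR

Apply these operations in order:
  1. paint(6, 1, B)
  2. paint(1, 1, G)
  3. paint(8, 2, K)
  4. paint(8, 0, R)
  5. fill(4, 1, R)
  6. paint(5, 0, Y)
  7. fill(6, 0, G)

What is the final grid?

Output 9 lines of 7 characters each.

After op 1 paint(6,1,B):
BBBBBBB
BBBBBBB
BBBBBBB
BBBBBBB
BBBBBBB
BBBBBBB
BBBBBBR
BBBBBBR
BBBBBBR
After op 2 paint(1,1,G):
BBBBBBB
BGBBBBB
BBBBBBB
BBBBBBB
BBBBBBB
BBBBBBB
BBBBBBR
BBBBBBR
BBBBBBR
After op 3 paint(8,2,K):
BBBBBBB
BGBBBBB
BBBBBBB
BBBBBBB
BBBBBBB
BBBBBBB
BBBBBBR
BBBBBBR
BBKBBBR
After op 4 paint(8,0,R):
BBBBBBB
BGBBBBB
BBBBBBB
BBBBBBB
BBBBBBB
BBBBBBB
BBBBBBR
BBBBBBR
RBKBBBR
After op 5 fill(4,1,R) [57 cells changed]:
RRRRRRR
RGRRRRR
RRRRRRR
RRRRRRR
RRRRRRR
RRRRRRR
RRRRRRR
RRRRRRR
RRKRRRR
After op 6 paint(5,0,Y):
RRRRRRR
RGRRRRR
RRRRRRR
RRRRRRR
RRRRRRR
YRRRRRR
RRRRRRR
RRRRRRR
RRKRRRR
After op 7 fill(6,0,G) [60 cells changed]:
GGGGGGG
GGGGGGG
GGGGGGG
GGGGGGG
GGGGGGG
YGGGGGG
GGGGGGG
GGGGGGG
GGKGGGG

Answer: GGGGGGG
GGGGGGG
GGGGGGG
GGGGGGG
GGGGGGG
YGGGGGG
GGGGGGG
GGGGGGG
GGKGGGG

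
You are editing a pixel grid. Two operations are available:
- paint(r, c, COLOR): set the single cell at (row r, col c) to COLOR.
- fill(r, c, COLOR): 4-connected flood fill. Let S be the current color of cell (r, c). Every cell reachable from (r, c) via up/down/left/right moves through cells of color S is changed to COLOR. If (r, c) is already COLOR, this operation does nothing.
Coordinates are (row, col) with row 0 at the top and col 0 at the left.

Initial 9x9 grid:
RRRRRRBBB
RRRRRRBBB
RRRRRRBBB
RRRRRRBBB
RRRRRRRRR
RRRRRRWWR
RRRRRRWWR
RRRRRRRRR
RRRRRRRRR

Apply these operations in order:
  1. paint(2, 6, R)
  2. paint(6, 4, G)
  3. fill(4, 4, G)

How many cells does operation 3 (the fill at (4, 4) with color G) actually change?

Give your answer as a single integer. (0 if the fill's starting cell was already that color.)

Answer: 65

Derivation:
After op 1 paint(2,6,R):
RRRRRRBBB
RRRRRRBBB
RRRRRRRBB
RRRRRRBBB
RRRRRRRRR
RRRRRRWWR
RRRRRRWWR
RRRRRRRRR
RRRRRRRRR
After op 2 paint(6,4,G):
RRRRRRBBB
RRRRRRBBB
RRRRRRRBB
RRRRRRBBB
RRRRRRRRR
RRRRRRWWR
RRRRGRWWR
RRRRRRRRR
RRRRRRRRR
After op 3 fill(4,4,G) [65 cells changed]:
GGGGGGBBB
GGGGGGBBB
GGGGGGGBB
GGGGGGBBB
GGGGGGGGG
GGGGGGWWG
GGGGGGWWG
GGGGGGGGG
GGGGGGGGG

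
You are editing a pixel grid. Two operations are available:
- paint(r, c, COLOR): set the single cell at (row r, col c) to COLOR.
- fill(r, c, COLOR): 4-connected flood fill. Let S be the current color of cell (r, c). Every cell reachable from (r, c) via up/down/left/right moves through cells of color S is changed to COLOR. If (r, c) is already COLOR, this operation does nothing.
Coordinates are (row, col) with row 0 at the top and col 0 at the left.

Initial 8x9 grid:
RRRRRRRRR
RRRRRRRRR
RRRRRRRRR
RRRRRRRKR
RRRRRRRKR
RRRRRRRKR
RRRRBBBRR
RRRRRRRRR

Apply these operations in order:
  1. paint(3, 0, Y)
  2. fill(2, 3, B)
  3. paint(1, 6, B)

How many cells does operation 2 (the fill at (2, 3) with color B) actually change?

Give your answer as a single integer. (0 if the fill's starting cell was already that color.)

Answer: 65

Derivation:
After op 1 paint(3,0,Y):
RRRRRRRRR
RRRRRRRRR
RRRRRRRRR
YRRRRRRKR
RRRRRRRKR
RRRRRRRKR
RRRRBBBRR
RRRRRRRRR
After op 2 fill(2,3,B) [65 cells changed]:
BBBBBBBBB
BBBBBBBBB
BBBBBBBBB
YBBBBBBKB
BBBBBBBKB
BBBBBBBKB
BBBBBBBBB
BBBBBBBBB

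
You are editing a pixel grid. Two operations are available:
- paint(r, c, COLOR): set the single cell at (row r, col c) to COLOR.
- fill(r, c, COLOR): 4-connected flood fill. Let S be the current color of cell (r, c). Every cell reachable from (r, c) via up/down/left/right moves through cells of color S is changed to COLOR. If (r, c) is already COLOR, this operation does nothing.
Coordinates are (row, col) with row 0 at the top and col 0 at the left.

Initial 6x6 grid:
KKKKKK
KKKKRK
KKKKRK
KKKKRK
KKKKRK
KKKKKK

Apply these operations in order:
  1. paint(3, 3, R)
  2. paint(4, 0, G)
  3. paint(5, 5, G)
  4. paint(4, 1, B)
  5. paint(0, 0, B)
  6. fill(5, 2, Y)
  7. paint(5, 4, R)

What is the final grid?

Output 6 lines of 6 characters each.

Answer: BYYYYY
YYYYRY
YYYYRY
YYYRRY
GBYYRY
YYYYRG

Derivation:
After op 1 paint(3,3,R):
KKKKKK
KKKKRK
KKKKRK
KKKRRK
KKKKRK
KKKKKK
After op 2 paint(4,0,G):
KKKKKK
KKKKRK
KKKKRK
KKKRRK
GKKKRK
KKKKKK
After op 3 paint(5,5,G):
KKKKKK
KKKKRK
KKKKRK
KKKRRK
GKKKRK
KKKKKG
After op 4 paint(4,1,B):
KKKKKK
KKKKRK
KKKKRK
KKKRRK
GBKKRK
KKKKKG
After op 5 paint(0,0,B):
BKKKKK
KKKKRK
KKKKRK
KKKRRK
GBKKRK
KKKKKG
After op 6 fill(5,2,Y) [27 cells changed]:
BYYYYY
YYYYRY
YYYYRY
YYYRRY
GBYYRY
YYYYYG
After op 7 paint(5,4,R):
BYYYYY
YYYYRY
YYYYRY
YYYRRY
GBYYRY
YYYYRG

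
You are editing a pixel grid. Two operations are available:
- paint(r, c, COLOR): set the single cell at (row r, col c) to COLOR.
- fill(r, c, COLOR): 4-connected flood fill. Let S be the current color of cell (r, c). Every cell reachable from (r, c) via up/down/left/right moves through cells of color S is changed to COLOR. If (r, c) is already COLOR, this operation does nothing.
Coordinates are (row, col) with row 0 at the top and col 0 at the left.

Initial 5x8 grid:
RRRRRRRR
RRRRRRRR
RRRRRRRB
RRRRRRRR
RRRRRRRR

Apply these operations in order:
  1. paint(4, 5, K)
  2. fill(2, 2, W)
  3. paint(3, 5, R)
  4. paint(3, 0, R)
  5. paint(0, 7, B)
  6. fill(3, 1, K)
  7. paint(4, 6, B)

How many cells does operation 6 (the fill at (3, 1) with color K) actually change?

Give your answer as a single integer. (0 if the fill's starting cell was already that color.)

Answer: 35

Derivation:
After op 1 paint(4,5,K):
RRRRRRRR
RRRRRRRR
RRRRRRRB
RRRRRRRR
RRRRRKRR
After op 2 fill(2,2,W) [38 cells changed]:
WWWWWWWW
WWWWWWWW
WWWWWWWB
WWWWWWWW
WWWWWKWW
After op 3 paint(3,5,R):
WWWWWWWW
WWWWWWWW
WWWWWWWB
WWWWWRWW
WWWWWKWW
After op 4 paint(3,0,R):
WWWWWWWW
WWWWWWWW
WWWWWWWB
RWWWWRWW
WWWWWKWW
After op 5 paint(0,7,B):
WWWWWWWB
WWWWWWWW
WWWWWWWB
RWWWWRWW
WWWWWKWW
After op 6 fill(3,1,K) [35 cells changed]:
KKKKKKKB
KKKKKKKK
KKKKKKKB
RKKKKRKK
KKKKKKKK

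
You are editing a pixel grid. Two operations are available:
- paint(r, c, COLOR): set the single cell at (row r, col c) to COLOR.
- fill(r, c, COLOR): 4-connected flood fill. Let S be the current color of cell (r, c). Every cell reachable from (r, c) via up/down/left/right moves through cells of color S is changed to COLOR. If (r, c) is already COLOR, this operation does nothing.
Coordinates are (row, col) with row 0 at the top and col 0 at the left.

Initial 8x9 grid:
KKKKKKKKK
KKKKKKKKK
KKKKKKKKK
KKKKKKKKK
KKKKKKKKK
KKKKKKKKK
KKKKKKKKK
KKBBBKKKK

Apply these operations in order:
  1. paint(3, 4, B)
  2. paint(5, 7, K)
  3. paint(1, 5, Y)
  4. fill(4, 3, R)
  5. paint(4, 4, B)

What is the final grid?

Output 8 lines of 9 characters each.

After op 1 paint(3,4,B):
KKKKKKKKK
KKKKKKKKK
KKKKKKKKK
KKKKBKKKK
KKKKKKKKK
KKKKKKKKK
KKKKKKKKK
KKBBBKKKK
After op 2 paint(5,7,K):
KKKKKKKKK
KKKKKKKKK
KKKKKKKKK
KKKKBKKKK
KKKKKKKKK
KKKKKKKKK
KKKKKKKKK
KKBBBKKKK
After op 3 paint(1,5,Y):
KKKKKKKKK
KKKKKYKKK
KKKKKKKKK
KKKKBKKKK
KKKKKKKKK
KKKKKKKKK
KKKKKKKKK
KKBBBKKKK
After op 4 fill(4,3,R) [67 cells changed]:
RRRRRRRRR
RRRRRYRRR
RRRRRRRRR
RRRRBRRRR
RRRRRRRRR
RRRRRRRRR
RRRRRRRRR
RRBBBRRRR
After op 5 paint(4,4,B):
RRRRRRRRR
RRRRRYRRR
RRRRRRRRR
RRRRBRRRR
RRRRBRRRR
RRRRRRRRR
RRRRRRRRR
RRBBBRRRR

Answer: RRRRRRRRR
RRRRRYRRR
RRRRRRRRR
RRRRBRRRR
RRRRBRRRR
RRRRRRRRR
RRRRRRRRR
RRBBBRRRR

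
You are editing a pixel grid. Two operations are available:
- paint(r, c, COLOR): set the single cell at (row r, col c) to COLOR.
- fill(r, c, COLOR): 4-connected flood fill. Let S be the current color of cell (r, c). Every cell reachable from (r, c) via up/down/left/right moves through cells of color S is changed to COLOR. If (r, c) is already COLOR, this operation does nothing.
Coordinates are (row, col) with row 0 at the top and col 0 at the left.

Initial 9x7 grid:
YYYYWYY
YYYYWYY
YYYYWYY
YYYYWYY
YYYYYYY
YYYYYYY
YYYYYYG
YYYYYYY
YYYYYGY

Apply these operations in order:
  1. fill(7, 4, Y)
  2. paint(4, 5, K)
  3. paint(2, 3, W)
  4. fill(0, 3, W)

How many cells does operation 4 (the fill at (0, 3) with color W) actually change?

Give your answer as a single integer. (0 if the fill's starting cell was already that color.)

Answer: 55

Derivation:
After op 1 fill(7,4,Y) [0 cells changed]:
YYYYWYY
YYYYWYY
YYYYWYY
YYYYWYY
YYYYYYY
YYYYYYY
YYYYYYG
YYYYYYY
YYYYYGY
After op 2 paint(4,5,K):
YYYYWYY
YYYYWYY
YYYYWYY
YYYYWYY
YYYYYKY
YYYYYYY
YYYYYYG
YYYYYYY
YYYYYGY
After op 3 paint(2,3,W):
YYYYWYY
YYYYWYY
YYYWWYY
YYYYWYY
YYYYYKY
YYYYYYY
YYYYYYG
YYYYYYY
YYYYYGY
After op 4 fill(0,3,W) [55 cells changed]:
WWWWWWW
WWWWWWW
WWWWWWW
WWWWWWW
WWWWWKW
WWWWWWW
WWWWWWG
WWWWWWW
WWWWWGW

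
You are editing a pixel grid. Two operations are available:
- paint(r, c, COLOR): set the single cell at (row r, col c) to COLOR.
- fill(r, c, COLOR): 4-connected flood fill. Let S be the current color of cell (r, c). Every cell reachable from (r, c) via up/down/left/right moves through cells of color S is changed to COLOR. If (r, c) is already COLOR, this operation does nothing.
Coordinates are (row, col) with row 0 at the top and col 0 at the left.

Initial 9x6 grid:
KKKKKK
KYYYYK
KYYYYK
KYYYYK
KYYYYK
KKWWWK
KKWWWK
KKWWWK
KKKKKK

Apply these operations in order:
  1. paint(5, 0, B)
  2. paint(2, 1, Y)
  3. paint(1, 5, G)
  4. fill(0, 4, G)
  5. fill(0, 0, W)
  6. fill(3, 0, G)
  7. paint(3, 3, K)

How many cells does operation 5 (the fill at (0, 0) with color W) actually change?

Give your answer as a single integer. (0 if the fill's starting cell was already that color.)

Answer: 11

Derivation:
After op 1 paint(5,0,B):
KKKKKK
KYYYYK
KYYYYK
KYYYYK
KYYYYK
BKWWWK
KKWWWK
KKWWWK
KKKKKK
After op 2 paint(2,1,Y):
KKKKKK
KYYYYK
KYYYYK
KYYYYK
KYYYYK
BKWWWK
KKWWWK
KKWWWK
KKKKKK
After op 3 paint(1,5,G):
KKKKKK
KYYYYG
KYYYYK
KYYYYK
KYYYYK
BKWWWK
KKWWWK
KKWWWK
KKKKKK
After op 4 fill(0,4,G) [10 cells changed]:
GGGGGG
GYYYYG
GYYYYK
GYYYYK
GYYYYK
BKWWWK
KKWWWK
KKWWWK
KKKKKK
After op 5 fill(0,0,W) [11 cells changed]:
WWWWWW
WYYYYW
WYYYYK
WYYYYK
WYYYYK
BKWWWK
KKWWWK
KKWWWK
KKKKKK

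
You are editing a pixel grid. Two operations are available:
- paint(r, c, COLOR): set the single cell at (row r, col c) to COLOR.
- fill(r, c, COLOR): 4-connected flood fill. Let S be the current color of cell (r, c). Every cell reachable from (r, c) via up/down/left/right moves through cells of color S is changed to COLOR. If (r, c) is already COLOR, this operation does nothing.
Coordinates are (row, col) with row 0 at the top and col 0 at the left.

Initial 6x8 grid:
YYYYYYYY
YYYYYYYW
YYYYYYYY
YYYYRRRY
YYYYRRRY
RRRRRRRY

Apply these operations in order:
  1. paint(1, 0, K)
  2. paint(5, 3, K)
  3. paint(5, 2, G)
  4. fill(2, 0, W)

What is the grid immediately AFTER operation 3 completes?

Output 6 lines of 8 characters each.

After op 1 paint(1,0,K):
YYYYYYYY
KYYYYYYW
YYYYYYYY
YYYYRRRY
YYYYRRRY
RRRRRRRY
After op 2 paint(5,3,K):
YYYYYYYY
KYYYYYYW
YYYYYYYY
YYYYRRRY
YYYYRRRY
RRRKRRRY
After op 3 paint(5,2,G):
YYYYYYYY
KYYYYYYW
YYYYYYYY
YYYYRRRY
YYYYRRRY
RRGKRRRY

Answer: YYYYYYYY
KYYYYYYW
YYYYYYYY
YYYYRRRY
YYYYRRRY
RRGKRRRY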